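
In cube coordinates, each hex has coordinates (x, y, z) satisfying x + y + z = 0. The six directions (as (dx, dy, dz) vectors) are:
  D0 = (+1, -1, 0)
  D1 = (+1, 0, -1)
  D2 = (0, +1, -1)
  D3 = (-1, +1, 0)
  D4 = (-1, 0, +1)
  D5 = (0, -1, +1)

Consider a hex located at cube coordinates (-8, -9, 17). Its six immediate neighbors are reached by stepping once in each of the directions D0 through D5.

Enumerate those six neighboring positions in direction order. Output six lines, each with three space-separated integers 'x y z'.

Answer: -7 -10 17
-7 -9 16
-8 -8 16
-9 -8 17
-9 -9 18
-8 -10 18

Derivation:
Center: (-8, -9, 17). Add each direction:
  D0: (-8, -9, 17) + (1, -1, 0) = (-7, -10, 17)
  D1: (-8, -9, 17) + (1, 0, -1) = (-7, -9, 16)
  D2: (-8, -9, 17) + (0, 1, -1) = (-8, -8, 16)
  D3: (-8, -9, 17) + (-1, 1, 0) = (-9, -8, 17)
  D4: (-8, -9, 17) + (-1, 0, 1) = (-9, -9, 18)
  D5: (-8, -9, 17) + (0, -1, 1) = (-8, -10, 18)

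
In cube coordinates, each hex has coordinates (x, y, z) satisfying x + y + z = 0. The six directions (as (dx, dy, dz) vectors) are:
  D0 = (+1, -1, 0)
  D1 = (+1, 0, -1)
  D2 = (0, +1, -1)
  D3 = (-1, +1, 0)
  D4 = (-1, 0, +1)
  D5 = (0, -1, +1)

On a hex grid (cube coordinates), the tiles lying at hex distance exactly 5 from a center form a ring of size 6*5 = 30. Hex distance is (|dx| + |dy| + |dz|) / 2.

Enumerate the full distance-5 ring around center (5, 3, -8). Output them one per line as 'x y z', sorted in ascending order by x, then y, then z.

Answer: 0 3 -3
0 4 -4
0 5 -5
0 6 -6
0 7 -7
0 8 -8
1 2 -3
1 8 -9
2 1 -3
2 8 -10
3 0 -3
3 8 -11
4 -1 -3
4 8 -12
5 -2 -3
5 8 -13
6 -2 -4
6 7 -13
7 -2 -5
7 6 -13
8 -2 -6
8 5 -13
9 -2 -7
9 4 -13
10 -2 -8
10 -1 -9
10 0 -10
10 1 -11
10 2 -12
10 3 -13

Derivation:
Walk ring at distance 5 from (5, 3, -8):
Start at center + D4*5 = (0, 3, -3)
  hex 0: (0, 3, -3)
  hex 1: (1, 2, -3)
  hex 2: (2, 1, -3)
  hex 3: (3, 0, -3)
  hex 4: (4, -1, -3)
  hex 5: (5, -2, -3)
  hex 6: (6, -2, -4)
  hex 7: (7, -2, -5)
  hex 8: (8, -2, -6)
  hex 9: (9, -2, -7)
  hex 10: (10, -2, -8)
  hex 11: (10, -1, -9)
  hex 12: (10, 0, -10)
  hex 13: (10, 1, -11)
  hex 14: (10, 2, -12)
  hex 15: (10, 3, -13)
  hex 16: (9, 4, -13)
  hex 17: (8, 5, -13)
  hex 18: (7, 6, -13)
  hex 19: (6, 7, -13)
  hex 20: (5, 8, -13)
  hex 21: (4, 8, -12)
  hex 22: (3, 8, -11)
  hex 23: (2, 8, -10)
  hex 24: (1, 8, -9)
  hex 25: (0, 8, -8)
  hex 26: (0, 7, -7)
  hex 27: (0, 6, -6)
  hex 28: (0, 5, -5)
  hex 29: (0, 4, -4)
Sorted: 30 hexes.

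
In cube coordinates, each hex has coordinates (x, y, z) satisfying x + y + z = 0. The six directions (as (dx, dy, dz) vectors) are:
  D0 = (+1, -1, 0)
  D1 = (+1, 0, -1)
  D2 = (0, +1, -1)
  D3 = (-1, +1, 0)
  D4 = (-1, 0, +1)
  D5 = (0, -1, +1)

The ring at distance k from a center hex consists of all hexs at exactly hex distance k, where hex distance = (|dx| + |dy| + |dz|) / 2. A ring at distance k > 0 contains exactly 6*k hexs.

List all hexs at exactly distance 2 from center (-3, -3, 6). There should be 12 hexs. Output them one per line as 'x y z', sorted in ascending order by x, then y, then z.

Answer: -5 -3 8
-5 -2 7
-5 -1 6
-4 -4 8
-4 -1 5
-3 -5 8
-3 -1 4
-2 -5 7
-2 -2 4
-1 -5 6
-1 -4 5
-1 -3 4

Derivation:
Walk ring at distance 2 from (-3, -3, 6):
Start at center + D4*2 = (-5, -3, 8)
  hex 0: (-5, -3, 8)
  hex 1: (-4, -4, 8)
  hex 2: (-3, -5, 8)
  hex 3: (-2, -5, 7)
  hex 4: (-1, -5, 6)
  hex 5: (-1, -4, 5)
  hex 6: (-1, -3, 4)
  hex 7: (-2, -2, 4)
  hex 8: (-3, -1, 4)
  hex 9: (-4, -1, 5)
  hex 10: (-5, -1, 6)
  hex 11: (-5, -2, 7)
Sorted: 12 hexes.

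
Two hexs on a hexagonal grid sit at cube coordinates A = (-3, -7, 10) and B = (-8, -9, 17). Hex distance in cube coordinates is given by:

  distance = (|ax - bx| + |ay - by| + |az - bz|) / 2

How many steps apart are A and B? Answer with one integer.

|ax - bx| = |-3 - (-8)| = 5
|ay - by| = |-7 - (-9)| = 2
|az - bz| = |10 - 17| = 7
distance = (5 + 2 + 7) / 2 = 14 / 2 = 7

Answer: 7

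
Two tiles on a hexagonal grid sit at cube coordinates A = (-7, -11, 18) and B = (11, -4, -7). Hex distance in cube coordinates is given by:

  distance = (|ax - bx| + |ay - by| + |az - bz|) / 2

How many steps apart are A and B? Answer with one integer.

Answer: 25

Derivation:
|ax - bx| = |-7 - 11| = 18
|ay - by| = |-11 - (-4)| = 7
|az - bz| = |18 - (-7)| = 25
distance = (18 + 7 + 25) / 2 = 50 / 2 = 25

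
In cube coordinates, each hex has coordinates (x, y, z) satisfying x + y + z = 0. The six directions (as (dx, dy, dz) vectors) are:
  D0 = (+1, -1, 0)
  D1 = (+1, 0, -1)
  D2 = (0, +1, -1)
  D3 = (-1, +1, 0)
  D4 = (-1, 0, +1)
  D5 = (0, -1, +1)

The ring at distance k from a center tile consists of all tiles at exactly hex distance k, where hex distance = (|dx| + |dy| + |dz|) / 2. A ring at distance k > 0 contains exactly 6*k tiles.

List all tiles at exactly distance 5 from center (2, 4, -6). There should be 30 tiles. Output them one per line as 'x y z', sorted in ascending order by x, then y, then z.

Walk ring at distance 5 from (2, 4, -6):
Start at center + D4*5 = (-3, 4, -1)
  hex 0: (-3, 4, -1)
  hex 1: (-2, 3, -1)
  hex 2: (-1, 2, -1)
  hex 3: (0, 1, -1)
  hex 4: (1, 0, -1)
  hex 5: (2, -1, -1)
  hex 6: (3, -1, -2)
  hex 7: (4, -1, -3)
  hex 8: (5, -1, -4)
  hex 9: (6, -1, -5)
  hex 10: (7, -1, -6)
  hex 11: (7, 0, -7)
  hex 12: (7, 1, -8)
  hex 13: (7, 2, -9)
  hex 14: (7, 3, -10)
  hex 15: (7, 4, -11)
  hex 16: (6, 5, -11)
  hex 17: (5, 6, -11)
  hex 18: (4, 7, -11)
  hex 19: (3, 8, -11)
  hex 20: (2, 9, -11)
  hex 21: (1, 9, -10)
  hex 22: (0, 9, -9)
  hex 23: (-1, 9, -8)
  hex 24: (-2, 9, -7)
  hex 25: (-3, 9, -6)
  hex 26: (-3, 8, -5)
  hex 27: (-3, 7, -4)
  hex 28: (-3, 6, -3)
  hex 29: (-3, 5, -2)
Sorted: 30 hexes.

Answer: -3 4 -1
-3 5 -2
-3 6 -3
-3 7 -4
-3 8 -5
-3 9 -6
-2 3 -1
-2 9 -7
-1 2 -1
-1 9 -8
0 1 -1
0 9 -9
1 0 -1
1 9 -10
2 -1 -1
2 9 -11
3 -1 -2
3 8 -11
4 -1 -3
4 7 -11
5 -1 -4
5 6 -11
6 -1 -5
6 5 -11
7 -1 -6
7 0 -7
7 1 -8
7 2 -9
7 3 -10
7 4 -11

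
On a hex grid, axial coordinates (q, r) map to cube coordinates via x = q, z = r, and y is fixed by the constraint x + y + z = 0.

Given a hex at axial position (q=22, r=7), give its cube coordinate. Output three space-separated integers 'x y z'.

Answer: 22 -29 7

Derivation:
x = q = 22
z = r = 7
y = -x - z = -(22) - (7) = -29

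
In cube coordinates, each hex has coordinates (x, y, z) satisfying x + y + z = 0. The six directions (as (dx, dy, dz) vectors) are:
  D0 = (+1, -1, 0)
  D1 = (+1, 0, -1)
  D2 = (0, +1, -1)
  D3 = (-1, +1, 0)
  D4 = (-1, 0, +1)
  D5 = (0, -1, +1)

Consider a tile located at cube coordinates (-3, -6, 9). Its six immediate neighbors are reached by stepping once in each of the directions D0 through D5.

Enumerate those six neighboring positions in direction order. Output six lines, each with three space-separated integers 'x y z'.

Center: (-3, -6, 9). Add each direction:
  D0: (-3, -6, 9) + (1, -1, 0) = (-2, -7, 9)
  D1: (-3, -6, 9) + (1, 0, -1) = (-2, -6, 8)
  D2: (-3, -6, 9) + (0, 1, -1) = (-3, -5, 8)
  D3: (-3, -6, 9) + (-1, 1, 0) = (-4, -5, 9)
  D4: (-3, -6, 9) + (-1, 0, 1) = (-4, -6, 10)
  D5: (-3, -6, 9) + (0, -1, 1) = (-3, -7, 10)

Answer: -2 -7 9
-2 -6 8
-3 -5 8
-4 -5 9
-4 -6 10
-3 -7 10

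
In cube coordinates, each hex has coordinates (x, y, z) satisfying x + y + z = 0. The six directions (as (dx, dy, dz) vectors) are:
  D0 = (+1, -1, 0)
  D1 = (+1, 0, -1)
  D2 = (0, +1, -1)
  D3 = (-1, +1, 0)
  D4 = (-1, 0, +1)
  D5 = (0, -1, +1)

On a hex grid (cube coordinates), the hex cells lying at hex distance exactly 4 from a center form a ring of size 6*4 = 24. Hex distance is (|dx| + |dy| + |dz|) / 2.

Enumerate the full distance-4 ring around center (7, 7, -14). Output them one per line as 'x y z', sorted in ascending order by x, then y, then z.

Answer: 3 7 -10
3 8 -11
3 9 -12
3 10 -13
3 11 -14
4 6 -10
4 11 -15
5 5 -10
5 11 -16
6 4 -10
6 11 -17
7 3 -10
7 11 -18
8 3 -11
8 10 -18
9 3 -12
9 9 -18
10 3 -13
10 8 -18
11 3 -14
11 4 -15
11 5 -16
11 6 -17
11 7 -18

Derivation:
Walk ring at distance 4 from (7, 7, -14):
Start at center + D4*4 = (3, 7, -10)
  hex 0: (3, 7, -10)
  hex 1: (4, 6, -10)
  hex 2: (5, 5, -10)
  hex 3: (6, 4, -10)
  hex 4: (7, 3, -10)
  hex 5: (8, 3, -11)
  hex 6: (9, 3, -12)
  hex 7: (10, 3, -13)
  hex 8: (11, 3, -14)
  hex 9: (11, 4, -15)
  hex 10: (11, 5, -16)
  hex 11: (11, 6, -17)
  hex 12: (11, 7, -18)
  hex 13: (10, 8, -18)
  hex 14: (9, 9, -18)
  hex 15: (8, 10, -18)
  hex 16: (7, 11, -18)
  hex 17: (6, 11, -17)
  hex 18: (5, 11, -16)
  hex 19: (4, 11, -15)
  hex 20: (3, 11, -14)
  hex 21: (3, 10, -13)
  hex 22: (3, 9, -12)
  hex 23: (3, 8, -11)
Sorted: 24 hexes.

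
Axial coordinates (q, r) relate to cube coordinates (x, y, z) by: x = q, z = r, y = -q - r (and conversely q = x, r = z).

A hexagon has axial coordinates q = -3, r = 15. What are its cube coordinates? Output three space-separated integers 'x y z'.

Answer: -3 -12 15

Derivation:
x = q = -3
z = r = 15
y = -x - z = -(-3) - (15) = -12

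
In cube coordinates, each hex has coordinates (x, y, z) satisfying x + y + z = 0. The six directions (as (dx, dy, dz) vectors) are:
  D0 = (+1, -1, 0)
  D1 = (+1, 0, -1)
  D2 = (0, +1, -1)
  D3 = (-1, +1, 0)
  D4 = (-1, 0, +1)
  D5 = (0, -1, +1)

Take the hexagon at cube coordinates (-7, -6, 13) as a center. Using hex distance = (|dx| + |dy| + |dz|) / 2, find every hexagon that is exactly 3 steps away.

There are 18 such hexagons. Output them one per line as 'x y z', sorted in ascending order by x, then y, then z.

Answer: -10 -6 16
-10 -5 15
-10 -4 14
-10 -3 13
-9 -7 16
-9 -3 12
-8 -8 16
-8 -3 11
-7 -9 16
-7 -3 10
-6 -9 15
-6 -4 10
-5 -9 14
-5 -5 10
-4 -9 13
-4 -8 12
-4 -7 11
-4 -6 10

Derivation:
Walk ring at distance 3 from (-7, -6, 13):
Start at center + D4*3 = (-10, -6, 16)
  hex 0: (-10, -6, 16)
  hex 1: (-9, -7, 16)
  hex 2: (-8, -8, 16)
  hex 3: (-7, -9, 16)
  hex 4: (-6, -9, 15)
  hex 5: (-5, -9, 14)
  hex 6: (-4, -9, 13)
  hex 7: (-4, -8, 12)
  hex 8: (-4, -7, 11)
  hex 9: (-4, -6, 10)
  hex 10: (-5, -5, 10)
  hex 11: (-6, -4, 10)
  hex 12: (-7, -3, 10)
  hex 13: (-8, -3, 11)
  hex 14: (-9, -3, 12)
  hex 15: (-10, -3, 13)
  hex 16: (-10, -4, 14)
  hex 17: (-10, -5, 15)
Sorted: 18 hexes.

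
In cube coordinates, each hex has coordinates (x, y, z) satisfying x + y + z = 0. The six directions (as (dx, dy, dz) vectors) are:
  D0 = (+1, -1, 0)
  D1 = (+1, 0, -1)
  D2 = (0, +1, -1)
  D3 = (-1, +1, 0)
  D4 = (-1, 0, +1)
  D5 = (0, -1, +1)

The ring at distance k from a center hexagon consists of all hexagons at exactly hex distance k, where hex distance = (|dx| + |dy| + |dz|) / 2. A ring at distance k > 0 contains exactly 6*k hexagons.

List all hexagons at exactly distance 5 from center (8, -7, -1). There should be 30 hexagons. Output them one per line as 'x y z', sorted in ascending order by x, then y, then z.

Answer: 3 -7 4
3 -6 3
3 -5 2
3 -4 1
3 -3 0
3 -2 -1
4 -8 4
4 -2 -2
5 -9 4
5 -2 -3
6 -10 4
6 -2 -4
7 -11 4
7 -2 -5
8 -12 4
8 -2 -6
9 -12 3
9 -3 -6
10 -12 2
10 -4 -6
11 -12 1
11 -5 -6
12 -12 0
12 -6 -6
13 -12 -1
13 -11 -2
13 -10 -3
13 -9 -4
13 -8 -5
13 -7 -6

Derivation:
Walk ring at distance 5 from (8, -7, -1):
Start at center + D4*5 = (3, -7, 4)
  hex 0: (3, -7, 4)
  hex 1: (4, -8, 4)
  hex 2: (5, -9, 4)
  hex 3: (6, -10, 4)
  hex 4: (7, -11, 4)
  hex 5: (8, -12, 4)
  hex 6: (9, -12, 3)
  hex 7: (10, -12, 2)
  hex 8: (11, -12, 1)
  hex 9: (12, -12, 0)
  hex 10: (13, -12, -1)
  hex 11: (13, -11, -2)
  hex 12: (13, -10, -3)
  hex 13: (13, -9, -4)
  hex 14: (13, -8, -5)
  hex 15: (13, -7, -6)
  hex 16: (12, -6, -6)
  hex 17: (11, -5, -6)
  hex 18: (10, -4, -6)
  hex 19: (9, -3, -6)
  hex 20: (8, -2, -6)
  hex 21: (7, -2, -5)
  hex 22: (6, -2, -4)
  hex 23: (5, -2, -3)
  hex 24: (4, -2, -2)
  hex 25: (3, -2, -1)
  hex 26: (3, -3, 0)
  hex 27: (3, -4, 1)
  hex 28: (3, -5, 2)
  hex 29: (3, -6, 3)
Sorted: 30 hexes.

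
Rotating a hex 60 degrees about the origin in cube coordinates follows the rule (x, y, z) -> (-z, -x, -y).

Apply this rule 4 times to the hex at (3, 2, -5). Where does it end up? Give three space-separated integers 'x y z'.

Answer: -5 3 2

Derivation:
Start: (3, 2, -5)
Step 1: (3, 2, -5) -> (-(-5), -(3), -(2)) = (5, -3, -2)
Step 2: (5, -3, -2) -> (-(-2), -(5), -(-3)) = (2, -5, 3)
Step 3: (2, -5, 3) -> (-(3), -(2), -(-5)) = (-3, -2, 5)
Step 4: (-3, -2, 5) -> (-(5), -(-3), -(-2)) = (-5, 3, 2)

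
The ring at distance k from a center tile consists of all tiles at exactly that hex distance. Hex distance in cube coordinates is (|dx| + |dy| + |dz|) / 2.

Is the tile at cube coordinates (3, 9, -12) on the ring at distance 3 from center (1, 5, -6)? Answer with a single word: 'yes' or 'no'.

|px - cx| = |3 - 1| = 2
|py - cy| = |9 - 5| = 4
|pz - cz| = |-12 - (-6)| = 6
distance = (2+4+6)/2 = 12/2 = 6
radius = 3; distance != radius -> no

Answer: no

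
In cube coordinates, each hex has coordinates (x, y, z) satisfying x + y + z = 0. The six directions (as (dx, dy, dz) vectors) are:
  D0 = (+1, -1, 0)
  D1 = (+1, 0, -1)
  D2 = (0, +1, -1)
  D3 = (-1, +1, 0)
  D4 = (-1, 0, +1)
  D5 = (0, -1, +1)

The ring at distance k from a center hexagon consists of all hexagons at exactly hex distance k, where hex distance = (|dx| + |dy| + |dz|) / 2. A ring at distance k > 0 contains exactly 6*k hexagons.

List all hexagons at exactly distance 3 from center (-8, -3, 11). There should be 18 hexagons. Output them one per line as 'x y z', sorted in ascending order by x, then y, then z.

Answer: -11 -3 14
-11 -2 13
-11 -1 12
-11 0 11
-10 -4 14
-10 0 10
-9 -5 14
-9 0 9
-8 -6 14
-8 0 8
-7 -6 13
-7 -1 8
-6 -6 12
-6 -2 8
-5 -6 11
-5 -5 10
-5 -4 9
-5 -3 8

Derivation:
Walk ring at distance 3 from (-8, -3, 11):
Start at center + D4*3 = (-11, -3, 14)
  hex 0: (-11, -3, 14)
  hex 1: (-10, -4, 14)
  hex 2: (-9, -5, 14)
  hex 3: (-8, -6, 14)
  hex 4: (-7, -6, 13)
  hex 5: (-6, -6, 12)
  hex 6: (-5, -6, 11)
  hex 7: (-5, -5, 10)
  hex 8: (-5, -4, 9)
  hex 9: (-5, -3, 8)
  hex 10: (-6, -2, 8)
  hex 11: (-7, -1, 8)
  hex 12: (-8, 0, 8)
  hex 13: (-9, 0, 9)
  hex 14: (-10, 0, 10)
  hex 15: (-11, 0, 11)
  hex 16: (-11, -1, 12)
  hex 17: (-11, -2, 13)
Sorted: 18 hexes.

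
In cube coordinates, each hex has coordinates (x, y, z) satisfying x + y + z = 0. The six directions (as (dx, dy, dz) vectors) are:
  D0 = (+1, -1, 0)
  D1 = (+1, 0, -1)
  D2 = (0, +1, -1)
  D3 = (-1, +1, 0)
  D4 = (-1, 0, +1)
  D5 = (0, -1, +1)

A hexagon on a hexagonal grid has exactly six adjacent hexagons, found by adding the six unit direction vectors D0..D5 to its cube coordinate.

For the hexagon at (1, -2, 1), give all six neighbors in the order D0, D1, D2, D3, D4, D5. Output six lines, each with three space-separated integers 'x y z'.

Center: (1, -2, 1). Add each direction:
  D0: (1, -2, 1) + (1, -1, 0) = (2, -3, 1)
  D1: (1, -2, 1) + (1, 0, -1) = (2, -2, 0)
  D2: (1, -2, 1) + (0, 1, -1) = (1, -1, 0)
  D3: (1, -2, 1) + (-1, 1, 0) = (0, -1, 1)
  D4: (1, -2, 1) + (-1, 0, 1) = (0, -2, 2)
  D5: (1, -2, 1) + (0, -1, 1) = (1, -3, 2)

Answer: 2 -3 1
2 -2 0
1 -1 0
0 -1 1
0 -2 2
1 -3 2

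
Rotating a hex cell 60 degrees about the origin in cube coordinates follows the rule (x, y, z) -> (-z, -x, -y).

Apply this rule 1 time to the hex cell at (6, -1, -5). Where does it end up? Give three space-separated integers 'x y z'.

Start: (6, -1, -5)
Step 1: (6, -1, -5) -> (-(-5), -(6), -(-1)) = (5, -6, 1)

Answer: 5 -6 1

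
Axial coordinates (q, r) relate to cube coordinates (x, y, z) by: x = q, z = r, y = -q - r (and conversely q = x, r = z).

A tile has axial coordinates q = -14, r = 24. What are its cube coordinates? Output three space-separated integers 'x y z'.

x = q = -14
z = r = 24
y = -x - z = -(-14) - (24) = -10

Answer: -14 -10 24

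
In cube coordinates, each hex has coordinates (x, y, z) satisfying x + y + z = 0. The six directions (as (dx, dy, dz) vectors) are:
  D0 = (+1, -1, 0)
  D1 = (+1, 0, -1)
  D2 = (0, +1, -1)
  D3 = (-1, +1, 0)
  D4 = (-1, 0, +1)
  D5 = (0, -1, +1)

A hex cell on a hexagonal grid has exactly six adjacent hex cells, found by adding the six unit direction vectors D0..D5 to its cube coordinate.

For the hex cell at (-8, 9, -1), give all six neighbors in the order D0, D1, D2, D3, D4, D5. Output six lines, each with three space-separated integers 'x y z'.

Answer: -7 8 -1
-7 9 -2
-8 10 -2
-9 10 -1
-9 9 0
-8 8 0

Derivation:
Center: (-8, 9, -1). Add each direction:
  D0: (-8, 9, -1) + (1, -1, 0) = (-7, 8, -1)
  D1: (-8, 9, -1) + (1, 0, -1) = (-7, 9, -2)
  D2: (-8, 9, -1) + (0, 1, -1) = (-8, 10, -2)
  D3: (-8, 9, -1) + (-1, 1, 0) = (-9, 10, -1)
  D4: (-8, 9, -1) + (-1, 0, 1) = (-9, 9, 0)
  D5: (-8, 9, -1) + (0, -1, 1) = (-8, 8, 0)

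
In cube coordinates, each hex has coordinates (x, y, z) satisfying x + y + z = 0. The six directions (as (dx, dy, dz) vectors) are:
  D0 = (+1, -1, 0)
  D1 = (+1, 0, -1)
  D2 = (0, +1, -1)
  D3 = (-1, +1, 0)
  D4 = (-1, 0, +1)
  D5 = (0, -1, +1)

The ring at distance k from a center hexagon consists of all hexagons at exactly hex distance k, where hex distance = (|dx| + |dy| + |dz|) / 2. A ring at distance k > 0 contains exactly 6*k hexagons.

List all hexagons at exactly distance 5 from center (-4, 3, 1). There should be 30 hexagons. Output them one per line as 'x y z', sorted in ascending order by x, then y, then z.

Walk ring at distance 5 from (-4, 3, 1):
Start at center + D4*5 = (-9, 3, 6)
  hex 0: (-9, 3, 6)
  hex 1: (-8, 2, 6)
  hex 2: (-7, 1, 6)
  hex 3: (-6, 0, 6)
  hex 4: (-5, -1, 6)
  hex 5: (-4, -2, 6)
  hex 6: (-3, -2, 5)
  hex 7: (-2, -2, 4)
  hex 8: (-1, -2, 3)
  hex 9: (0, -2, 2)
  hex 10: (1, -2, 1)
  hex 11: (1, -1, 0)
  hex 12: (1, 0, -1)
  hex 13: (1, 1, -2)
  hex 14: (1, 2, -3)
  hex 15: (1, 3, -4)
  hex 16: (0, 4, -4)
  hex 17: (-1, 5, -4)
  hex 18: (-2, 6, -4)
  hex 19: (-3, 7, -4)
  hex 20: (-4, 8, -4)
  hex 21: (-5, 8, -3)
  hex 22: (-6, 8, -2)
  hex 23: (-7, 8, -1)
  hex 24: (-8, 8, 0)
  hex 25: (-9, 8, 1)
  hex 26: (-9, 7, 2)
  hex 27: (-9, 6, 3)
  hex 28: (-9, 5, 4)
  hex 29: (-9, 4, 5)
Sorted: 30 hexes.

Answer: -9 3 6
-9 4 5
-9 5 4
-9 6 3
-9 7 2
-9 8 1
-8 2 6
-8 8 0
-7 1 6
-7 8 -1
-6 0 6
-6 8 -2
-5 -1 6
-5 8 -3
-4 -2 6
-4 8 -4
-3 -2 5
-3 7 -4
-2 -2 4
-2 6 -4
-1 -2 3
-1 5 -4
0 -2 2
0 4 -4
1 -2 1
1 -1 0
1 0 -1
1 1 -2
1 2 -3
1 3 -4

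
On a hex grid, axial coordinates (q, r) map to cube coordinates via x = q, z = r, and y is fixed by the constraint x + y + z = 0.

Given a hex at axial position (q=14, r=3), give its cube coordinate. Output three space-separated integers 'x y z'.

x = q = 14
z = r = 3
y = -x - z = -(14) - (3) = -17

Answer: 14 -17 3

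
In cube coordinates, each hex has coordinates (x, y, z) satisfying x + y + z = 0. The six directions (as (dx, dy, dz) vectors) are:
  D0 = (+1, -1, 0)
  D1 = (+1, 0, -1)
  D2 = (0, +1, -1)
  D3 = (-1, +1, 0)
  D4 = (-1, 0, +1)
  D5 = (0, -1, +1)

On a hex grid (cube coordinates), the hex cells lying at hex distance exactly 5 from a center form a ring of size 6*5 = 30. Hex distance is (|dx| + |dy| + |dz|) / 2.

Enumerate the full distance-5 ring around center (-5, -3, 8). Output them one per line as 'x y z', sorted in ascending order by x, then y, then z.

Walk ring at distance 5 from (-5, -3, 8):
Start at center + D4*5 = (-10, -3, 13)
  hex 0: (-10, -3, 13)
  hex 1: (-9, -4, 13)
  hex 2: (-8, -5, 13)
  hex 3: (-7, -6, 13)
  hex 4: (-6, -7, 13)
  hex 5: (-5, -8, 13)
  hex 6: (-4, -8, 12)
  hex 7: (-3, -8, 11)
  hex 8: (-2, -8, 10)
  hex 9: (-1, -8, 9)
  hex 10: (0, -8, 8)
  hex 11: (0, -7, 7)
  hex 12: (0, -6, 6)
  hex 13: (0, -5, 5)
  hex 14: (0, -4, 4)
  hex 15: (0, -3, 3)
  hex 16: (-1, -2, 3)
  hex 17: (-2, -1, 3)
  hex 18: (-3, 0, 3)
  hex 19: (-4, 1, 3)
  hex 20: (-5, 2, 3)
  hex 21: (-6, 2, 4)
  hex 22: (-7, 2, 5)
  hex 23: (-8, 2, 6)
  hex 24: (-9, 2, 7)
  hex 25: (-10, 2, 8)
  hex 26: (-10, 1, 9)
  hex 27: (-10, 0, 10)
  hex 28: (-10, -1, 11)
  hex 29: (-10, -2, 12)
Sorted: 30 hexes.

Answer: -10 -3 13
-10 -2 12
-10 -1 11
-10 0 10
-10 1 9
-10 2 8
-9 -4 13
-9 2 7
-8 -5 13
-8 2 6
-7 -6 13
-7 2 5
-6 -7 13
-6 2 4
-5 -8 13
-5 2 3
-4 -8 12
-4 1 3
-3 -8 11
-3 0 3
-2 -8 10
-2 -1 3
-1 -8 9
-1 -2 3
0 -8 8
0 -7 7
0 -6 6
0 -5 5
0 -4 4
0 -3 3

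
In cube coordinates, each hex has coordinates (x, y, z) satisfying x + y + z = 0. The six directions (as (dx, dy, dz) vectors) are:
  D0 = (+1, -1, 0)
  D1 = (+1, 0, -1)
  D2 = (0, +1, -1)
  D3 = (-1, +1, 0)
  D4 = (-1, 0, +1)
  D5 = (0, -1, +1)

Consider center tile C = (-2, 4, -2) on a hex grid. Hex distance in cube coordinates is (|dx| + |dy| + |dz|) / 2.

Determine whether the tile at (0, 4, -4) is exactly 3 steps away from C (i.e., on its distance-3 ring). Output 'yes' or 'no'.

|px - cx| = |0 - (-2)| = 2
|py - cy| = |4 - 4| = 0
|pz - cz| = |-4 - (-2)| = 2
distance = (2+0+2)/2 = 4/2 = 2
radius = 3; distance != radius -> no

Answer: no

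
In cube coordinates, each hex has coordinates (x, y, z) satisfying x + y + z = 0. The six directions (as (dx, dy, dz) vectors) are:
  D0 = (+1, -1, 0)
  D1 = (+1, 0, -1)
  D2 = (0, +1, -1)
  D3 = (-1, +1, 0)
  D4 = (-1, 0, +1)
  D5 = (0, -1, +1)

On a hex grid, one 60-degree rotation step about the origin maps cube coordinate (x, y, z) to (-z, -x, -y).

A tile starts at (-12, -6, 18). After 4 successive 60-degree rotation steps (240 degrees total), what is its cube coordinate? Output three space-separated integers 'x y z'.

Answer: 18 -12 -6

Derivation:
Start: (-12, -6, 18)
Step 1: (-12, -6, 18) -> (-(18), -(-12), -(-6)) = (-18, 12, 6)
Step 2: (-18, 12, 6) -> (-(6), -(-18), -(12)) = (-6, 18, -12)
Step 3: (-6, 18, -12) -> (-(-12), -(-6), -(18)) = (12, 6, -18)
Step 4: (12, 6, -18) -> (-(-18), -(12), -(6)) = (18, -12, -6)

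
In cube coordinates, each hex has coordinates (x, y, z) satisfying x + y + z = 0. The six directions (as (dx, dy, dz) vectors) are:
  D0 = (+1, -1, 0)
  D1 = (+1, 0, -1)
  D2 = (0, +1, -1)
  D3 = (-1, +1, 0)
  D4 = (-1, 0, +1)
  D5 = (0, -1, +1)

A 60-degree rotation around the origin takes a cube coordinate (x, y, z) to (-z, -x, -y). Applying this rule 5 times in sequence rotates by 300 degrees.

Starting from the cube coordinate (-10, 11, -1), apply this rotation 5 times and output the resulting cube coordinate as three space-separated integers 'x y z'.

Answer: -11 1 10

Derivation:
Start: (-10, 11, -1)
Step 1: (-10, 11, -1) -> (-(-1), -(-10), -(11)) = (1, 10, -11)
Step 2: (1, 10, -11) -> (-(-11), -(1), -(10)) = (11, -1, -10)
Step 3: (11, -1, -10) -> (-(-10), -(11), -(-1)) = (10, -11, 1)
Step 4: (10, -11, 1) -> (-(1), -(10), -(-11)) = (-1, -10, 11)
Step 5: (-1, -10, 11) -> (-(11), -(-1), -(-10)) = (-11, 1, 10)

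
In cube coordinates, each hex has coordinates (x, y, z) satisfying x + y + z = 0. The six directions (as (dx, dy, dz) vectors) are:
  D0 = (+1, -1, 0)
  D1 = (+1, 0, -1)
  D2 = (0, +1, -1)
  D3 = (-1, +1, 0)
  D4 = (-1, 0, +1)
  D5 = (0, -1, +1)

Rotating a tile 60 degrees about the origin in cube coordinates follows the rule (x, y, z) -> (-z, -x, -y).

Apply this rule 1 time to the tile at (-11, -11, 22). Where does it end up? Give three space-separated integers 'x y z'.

Start: (-11, -11, 22)
Step 1: (-11, -11, 22) -> (-(22), -(-11), -(-11)) = (-22, 11, 11)

Answer: -22 11 11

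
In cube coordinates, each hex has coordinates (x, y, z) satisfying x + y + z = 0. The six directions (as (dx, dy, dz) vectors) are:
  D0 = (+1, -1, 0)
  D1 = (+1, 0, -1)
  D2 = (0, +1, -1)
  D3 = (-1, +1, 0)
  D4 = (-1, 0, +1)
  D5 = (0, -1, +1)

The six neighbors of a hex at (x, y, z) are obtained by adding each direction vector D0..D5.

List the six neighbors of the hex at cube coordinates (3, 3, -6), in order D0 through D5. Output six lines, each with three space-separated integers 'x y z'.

Answer: 4 2 -6
4 3 -7
3 4 -7
2 4 -6
2 3 -5
3 2 -5

Derivation:
Center: (3, 3, -6). Add each direction:
  D0: (3, 3, -6) + (1, -1, 0) = (4, 2, -6)
  D1: (3, 3, -6) + (1, 0, -1) = (4, 3, -7)
  D2: (3, 3, -6) + (0, 1, -1) = (3, 4, -7)
  D3: (3, 3, -6) + (-1, 1, 0) = (2, 4, -6)
  D4: (3, 3, -6) + (-1, 0, 1) = (2, 3, -5)
  D5: (3, 3, -6) + (0, -1, 1) = (3, 2, -5)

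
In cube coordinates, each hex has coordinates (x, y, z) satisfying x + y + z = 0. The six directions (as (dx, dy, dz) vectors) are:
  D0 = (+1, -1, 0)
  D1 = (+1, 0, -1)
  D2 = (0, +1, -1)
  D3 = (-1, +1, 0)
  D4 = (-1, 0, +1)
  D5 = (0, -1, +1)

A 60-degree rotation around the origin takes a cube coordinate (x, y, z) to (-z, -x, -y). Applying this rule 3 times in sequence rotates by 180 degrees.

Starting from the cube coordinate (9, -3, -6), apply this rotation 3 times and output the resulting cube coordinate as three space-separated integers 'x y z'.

Answer: -9 3 6

Derivation:
Start: (9, -3, -6)
Step 1: (9, -3, -6) -> (-(-6), -(9), -(-3)) = (6, -9, 3)
Step 2: (6, -9, 3) -> (-(3), -(6), -(-9)) = (-3, -6, 9)
Step 3: (-3, -6, 9) -> (-(9), -(-3), -(-6)) = (-9, 3, 6)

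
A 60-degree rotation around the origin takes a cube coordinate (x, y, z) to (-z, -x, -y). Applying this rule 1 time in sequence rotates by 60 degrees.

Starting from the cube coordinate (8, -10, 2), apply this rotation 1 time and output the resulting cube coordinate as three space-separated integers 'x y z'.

Start: (8, -10, 2)
Step 1: (8, -10, 2) -> (-(2), -(8), -(-10)) = (-2, -8, 10)

Answer: -2 -8 10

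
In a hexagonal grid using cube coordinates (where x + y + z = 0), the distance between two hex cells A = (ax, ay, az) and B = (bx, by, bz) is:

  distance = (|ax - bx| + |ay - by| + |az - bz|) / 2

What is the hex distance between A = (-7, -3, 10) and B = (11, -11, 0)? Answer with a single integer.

|ax - bx| = |-7 - 11| = 18
|ay - by| = |-3 - (-11)| = 8
|az - bz| = |10 - 0| = 10
distance = (18 + 8 + 10) / 2 = 36 / 2 = 18

Answer: 18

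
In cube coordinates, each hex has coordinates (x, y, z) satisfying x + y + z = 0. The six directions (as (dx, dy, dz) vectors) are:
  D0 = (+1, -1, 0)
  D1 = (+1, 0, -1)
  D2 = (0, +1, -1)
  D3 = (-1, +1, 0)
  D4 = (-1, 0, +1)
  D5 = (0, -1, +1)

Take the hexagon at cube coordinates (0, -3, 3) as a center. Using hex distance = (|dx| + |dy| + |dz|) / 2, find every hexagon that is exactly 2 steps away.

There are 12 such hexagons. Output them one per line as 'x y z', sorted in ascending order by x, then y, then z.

Answer: -2 -3 5
-2 -2 4
-2 -1 3
-1 -4 5
-1 -1 2
0 -5 5
0 -1 1
1 -5 4
1 -2 1
2 -5 3
2 -4 2
2 -3 1

Derivation:
Walk ring at distance 2 from (0, -3, 3):
Start at center + D4*2 = (-2, -3, 5)
  hex 0: (-2, -3, 5)
  hex 1: (-1, -4, 5)
  hex 2: (0, -5, 5)
  hex 3: (1, -5, 4)
  hex 4: (2, -5, 3)
  hex 5: (2, -4, 2)
  hex 6: (2, -3, 1)
  hex 7: (1, -2, 1)
  hex 8: (0, -1, 1)
  hex 9: (-1, -1, 2)
  hex 10: (-2, -1, 3)
  hex 11: (-2, -2, 4)
Sorted: 12 hexes.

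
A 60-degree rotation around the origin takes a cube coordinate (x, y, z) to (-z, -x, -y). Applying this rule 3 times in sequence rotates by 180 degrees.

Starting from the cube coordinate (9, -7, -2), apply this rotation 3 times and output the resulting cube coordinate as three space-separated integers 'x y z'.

Answer: -9 7 2

Derivation:
Start: (9, -7, -2)
Step 1: (9, -7, -2) -> (-(-2), -(9), -(-7)) = (2, -9, 7)
Step 2: (2, -9, 7) -> (-(7), -(2), -(-9)) = (-7, -2, 9)
Step 3: (-7, -2, 9) -> (-(9), -(-7), -(-2)) = (-9, 7, 2)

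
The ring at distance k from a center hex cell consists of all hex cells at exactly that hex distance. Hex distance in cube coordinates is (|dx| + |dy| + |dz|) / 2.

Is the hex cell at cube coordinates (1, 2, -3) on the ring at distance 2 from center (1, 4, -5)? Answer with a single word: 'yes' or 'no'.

|px - cx| = |1 - 1| = 0
|py - cy| = |2 - 4| = 2
|pz - cz| = |-3 - (-5)| = 2
distance = (0+2+2)/2 = 4/2 = 2
radius = 2; distance == radius -> yes

Answer: yes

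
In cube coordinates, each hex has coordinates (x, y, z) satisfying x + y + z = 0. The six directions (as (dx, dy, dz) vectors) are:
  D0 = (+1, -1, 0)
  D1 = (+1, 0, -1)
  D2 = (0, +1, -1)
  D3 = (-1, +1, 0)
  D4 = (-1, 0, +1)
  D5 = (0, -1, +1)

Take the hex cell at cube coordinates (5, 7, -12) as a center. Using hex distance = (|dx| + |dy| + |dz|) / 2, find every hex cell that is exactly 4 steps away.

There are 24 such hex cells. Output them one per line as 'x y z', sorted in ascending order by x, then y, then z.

Answer: 1 7 -8
1 8 -9
1 9 -10
1 10 -11
1 11 -12
2 6 -8
2 11 -13
3 5 -8
3 11 -14
4 4 -8
4 11 -15
5 3 -8
5 11 -16
6 3 -9
6 10 -16
7 3 -10
7 9 -16
8 3 -11
8 8 -16
9 3 -12
9 4 -13
9 5 -14
9 6 -15
9 7 -16

Derivation:
Walk ring at distance 4 from (5, 7, -12):
Start at center + D4*4 = (1, 7, -8)
  hex 0: (1, 7, -8)
  hex 1: (2, 6, -8)
  hex 2: (3, 5, -8)
  hex 3: (4, 4, -8)
  hex 4: (5, 3, -8)
  hex 5: (6, 3, -9)
  hex 6: (7, 3, -10)
  hex 7: (8, 3, -11)
  hex 8: (9, 3, -12)
  hex 9: (9, 4, -13)
  hex 10: (9, 5, -14)
  hex 11: (9, 6, -15)
  hex 12: (9, 7, -16)
  hex 13: (8, 8, -16)
  hex 14: (7, 9, -16)
  hex 15: (6, 10, -16)
  hex 16: (5, 11, -16)
  hex 17: (4, 11, -15)
  hex 18: (3, 11, -14)
  hex 19: (2, 11, -13)
  hex 20: (1, 11, -12)
  hex 21: (1, 10, -11)
  hex 22: (1, 9, -10)
  hex 23: (1, 8, -9)
Sorted: 24 hexes.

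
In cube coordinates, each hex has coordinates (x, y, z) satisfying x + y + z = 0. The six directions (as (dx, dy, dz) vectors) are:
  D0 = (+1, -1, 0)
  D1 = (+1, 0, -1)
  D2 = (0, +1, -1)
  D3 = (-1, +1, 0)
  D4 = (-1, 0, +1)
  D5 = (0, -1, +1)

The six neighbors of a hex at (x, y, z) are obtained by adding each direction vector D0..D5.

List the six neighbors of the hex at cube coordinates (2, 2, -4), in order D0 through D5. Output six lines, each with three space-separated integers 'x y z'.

Answer: 3 1 -4
3 2 -5
2 3 -5
1 3 -4
1 2 -3
2 1 -3

Derivation:
Center: (2, 2, -4). Add each direction:
  D0: (2, 2, -4) + (1, -1, 0) = (3, 1, -4)
  D1: (2, 2, -4) + (1, 0, -1) = (3, 2, -5)
  D2: (2, 2, -4) + (0, 1, -1) = (2, 3, -5)
  D3: (2, 2, -4) + (-1, 1, 0) = (1, 3, -4)
  D4: (2, 2, -4) + (-1, 0, 1) = (1, 2, -3)
  D5: (2, 2, -4) + (0, -1, 1) = (2, 1, -3)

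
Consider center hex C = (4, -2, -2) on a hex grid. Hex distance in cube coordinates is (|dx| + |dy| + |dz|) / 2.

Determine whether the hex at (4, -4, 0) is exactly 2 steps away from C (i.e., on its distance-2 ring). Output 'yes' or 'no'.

|px - cx| = |4 - 4| = 0
|py - cy| = |-4 - (-2)| = 2
|pz - cz| = |0 - (-2)| = 2
distance = (0+2+2)/2 = 4/2 = 2
radius = 2; distance == radius -> yes

Answer: yes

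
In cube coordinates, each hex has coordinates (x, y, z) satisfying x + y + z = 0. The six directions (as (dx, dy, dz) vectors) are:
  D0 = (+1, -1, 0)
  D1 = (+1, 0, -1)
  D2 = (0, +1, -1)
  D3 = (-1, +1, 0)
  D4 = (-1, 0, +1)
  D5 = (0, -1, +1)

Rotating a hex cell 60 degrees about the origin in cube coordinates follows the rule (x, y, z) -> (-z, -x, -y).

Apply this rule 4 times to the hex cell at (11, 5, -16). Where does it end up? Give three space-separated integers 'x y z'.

Start: (11, 5, -16)
Step 1: (11, 5, -16) -> (-(-16), -(11), -(5)) = (16, -11, -5)
Step 2: (16, -11, -5) -> (-(-5), -(16), -(-11)) = (5, -16, 11)
Step 3: (5, -16, 11) -> (-(11), -(5), -(-16)) = (-11, -5, 16)
Step 4: (-11, -5, 16) -> (-(16), -(-11), -(-5)) = (-16, 11, 5)

Answer: -16 11 5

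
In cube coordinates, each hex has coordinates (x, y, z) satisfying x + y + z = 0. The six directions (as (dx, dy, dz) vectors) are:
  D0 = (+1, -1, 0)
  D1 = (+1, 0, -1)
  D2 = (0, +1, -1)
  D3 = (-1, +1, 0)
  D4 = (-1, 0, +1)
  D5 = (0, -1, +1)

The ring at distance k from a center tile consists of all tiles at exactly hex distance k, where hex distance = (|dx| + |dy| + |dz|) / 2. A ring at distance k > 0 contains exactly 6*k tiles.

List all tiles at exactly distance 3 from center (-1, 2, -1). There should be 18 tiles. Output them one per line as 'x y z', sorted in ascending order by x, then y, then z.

Answer: -4 2 2
-4 3 1
-4 4 0
-4 5 -1
-3 1 2
-3 5 -2
-2 0 2
-2 5 -3
-1 -1 2
-1 5 -4
0 -1 1
0 4 -4
1 -1 0
1 3 -4
2 -1 -1
2 0 -2
2 1 -3
2 2 -4

Derivation:
Walk ring at distance 3 from (-1, 2, -1):
Start at center + D4*3 = (-4, 2, 2)
  hex 0: (-4, 2, 2)
  hex 1: (-3, 1, 2)
  hex 2: (-2, 0, 2)
  hex 3: (-1, -1, 2)
  hex 4: (0, -1, 1)
  hex 5: (1, -1, 0)
  hex 6: (2, -1, -1)
  hex 7: (2, 0, -2)
  hex 8: (2, 1, -3)
  hex 9: (2, 2, -4)
  hex 10: (1, 3, -4)
  hex 11: (0, 4, -4)
  hex 12: (-1, 5, -4)
  hex 13: (-2, 5, -3)
  hex 14: (-3, 5, -2)
  hex 15: (-4, 5, -1)
  hex 16: (-4, 4, 0)
  hex 17: (-4, 3, 1)
Sorted: 18 hexes.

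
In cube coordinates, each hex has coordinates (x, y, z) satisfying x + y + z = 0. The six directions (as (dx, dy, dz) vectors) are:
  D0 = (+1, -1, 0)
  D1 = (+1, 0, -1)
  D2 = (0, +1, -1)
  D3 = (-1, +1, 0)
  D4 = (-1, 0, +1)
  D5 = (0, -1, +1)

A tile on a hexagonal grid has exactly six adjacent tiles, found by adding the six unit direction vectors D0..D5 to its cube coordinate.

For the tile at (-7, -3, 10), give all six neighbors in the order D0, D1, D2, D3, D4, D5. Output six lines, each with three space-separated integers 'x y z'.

Center: (-7, -3, 10). Add each direction:
  D0: (-7, -3, 10) + (1, -1, 0) = (-6, -4, 10)
  D1: (-7, -3, 10) + (1, 0, -1) = (-6, -3, 9)
  D2: (-7, -3, 10) + (0, 1, -1) = (-7, -2, 9)
  D3: (-7, -3, 10) + (-1, 1, 0) = (-8, -2, 10)
  D4: (-7, -3, 10) + (-1, 0, 1) = (-8, -3, 11)
  D5: (-7, -3, 10) + (0, -1, 1) = (-7, -4, 11)

Answer: -6 -4 10
-6 -3 9
-7 -2 9
-8 -2 10
-8 -3 11
-7 -4 11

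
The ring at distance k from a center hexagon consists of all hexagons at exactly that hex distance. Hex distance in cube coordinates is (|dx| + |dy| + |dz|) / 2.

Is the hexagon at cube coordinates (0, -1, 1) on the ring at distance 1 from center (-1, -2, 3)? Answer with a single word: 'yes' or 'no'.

|px - cx| = |0 - (-1)| = 1
|py - cy| = |-1 - (-2)| = 1
|pz - cz| = |1 - 3| = 2
distance = (1+1+2)/2 = 4/2 = 2
radius = 1; distance != radius -> no

Answer: no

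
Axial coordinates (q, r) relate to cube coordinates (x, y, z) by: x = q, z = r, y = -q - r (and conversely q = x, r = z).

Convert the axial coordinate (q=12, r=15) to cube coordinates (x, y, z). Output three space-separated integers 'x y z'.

Answer: 12 -27 15

Derivation:
x = q = 12
z = r = 15
y = -x - z = -(12) - (15) = -27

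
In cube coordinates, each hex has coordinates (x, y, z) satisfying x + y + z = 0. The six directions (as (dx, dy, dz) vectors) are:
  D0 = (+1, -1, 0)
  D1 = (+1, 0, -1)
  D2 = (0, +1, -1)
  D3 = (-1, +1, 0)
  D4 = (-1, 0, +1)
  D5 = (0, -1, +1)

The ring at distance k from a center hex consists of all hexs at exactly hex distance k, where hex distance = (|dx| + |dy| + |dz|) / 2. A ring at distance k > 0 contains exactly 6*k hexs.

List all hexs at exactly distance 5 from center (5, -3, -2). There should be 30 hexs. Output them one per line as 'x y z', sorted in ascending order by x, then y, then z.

Walk ring at distance 5 from (5, -3, -2):
Start at center + D4*5 = (0, -3, 3)
  hex 0: (0, -3, 3)
  hex 1: (1, -4, 3)
  hex 2: (2, -5, 3)
  hex 3: (3, -6, 3)
  hex 4: (4, -7, 3)
  hex 5: (5, -8, 3)
  hex 6: (6, -8, 2)
  hex 7: (7, -8, 1)
  hex 8: (8, -8, 0)
  hex 9: (9, -8, -1)
  hex 10: (10, -8, -2)
  hex 11: (10, -7, -3)
  hex 12: (10, -6, -4)
  hex 13: (10, -5, -5)
  hex 14: (10, -4, -6)
  hex 15: (10, -3, -7)
  hex 16: (9, -2, -7)
  hex 17: (8, -1, -7)
  hex 18: (7, 0, -7)
  hex 19: (6, 1, -7)
  hex 20: (5, 2, -7)
  hex 21: (4, 2, -6)
  hex 22: (3, 2, -5)
  hex 23: (2, 2, -4)
  hex 24: (1, 2, -3)
  hex 25: (0, 2, -2)
  hex 26: (0, 1, -1)
  hex 27: (0, 0, 0)
  hex 28: (0, -1, 1)
  hex 29: (0, -2, 2)
Sorted: 30 hexes.

Answer: 0 -3 3
0 -2 2
0 -1 1
0 0 0
0 1 -1
0 2 -2
1 -4 3
1 2 -3
2 -5 3
2 2 -4
3 -6 3
3 2 -5
4 -7 3
4 2 -6
5 -8 3
5 2 -7
6 -8 2
6 1 -7
7 -8 1
7 0 -7
8 -8 0
8 -1 -7
9 -8 -1
9 -2 -7
10 -8 -2
10 -7 -3
10 -6 -4
10 -5 -5
10 -4 -6
10 -3 -7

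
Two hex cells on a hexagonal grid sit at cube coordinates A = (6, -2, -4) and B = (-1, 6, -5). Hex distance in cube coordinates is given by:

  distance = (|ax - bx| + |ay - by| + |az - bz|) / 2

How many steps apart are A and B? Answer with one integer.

|ax - bx| = |6 - (-1)| = 7
|ay - by| = |-2 - 6| = 8
|az - bz| = |-4 - (-5)| = 1
distance = (7 + 8 + 1) / 2 = 16 / 2 = 8

Answer: 8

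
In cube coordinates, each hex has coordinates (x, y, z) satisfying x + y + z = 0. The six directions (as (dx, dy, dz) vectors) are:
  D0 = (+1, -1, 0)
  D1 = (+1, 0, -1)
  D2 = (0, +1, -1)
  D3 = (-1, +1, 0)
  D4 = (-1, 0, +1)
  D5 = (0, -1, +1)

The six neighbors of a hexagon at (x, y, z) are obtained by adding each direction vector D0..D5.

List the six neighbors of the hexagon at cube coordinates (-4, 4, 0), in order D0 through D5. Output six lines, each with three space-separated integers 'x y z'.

Answer: -3 3 0
-3 4 -1
-4 5 -1
-5 5 0
-5 4 1
-4 3 1

Derivation:
Center: (-4, 4, 0). Add each direction:
  D0: (-4, 4, 0) + (1, -1, 0) = (-3, 3, 0)
  D1: (-4, 4, 0) + (1, 0, -1) = (-3, 4, -1)
  D2: (-4, 4, 0) + (0, 1, -1) = (-4, 5, -1)
  D3: (-4, 4, 0) + (-1, 1, 0) = (-5, 5, 0)
  D4: (-4, 4, 0) + (-1, 0, 1) = (-5, 4, 1)
  D5: (-4, 4, 0) + (0, -1, 1) = (-4, 3, 1)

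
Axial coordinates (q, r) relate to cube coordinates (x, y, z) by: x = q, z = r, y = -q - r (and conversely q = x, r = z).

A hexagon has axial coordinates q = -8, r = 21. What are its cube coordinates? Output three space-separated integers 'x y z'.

Answer: -8 -13 21

Derivation:
x = q = -8
z = r = 21
y = -x - z = -(-8) - (21) = -13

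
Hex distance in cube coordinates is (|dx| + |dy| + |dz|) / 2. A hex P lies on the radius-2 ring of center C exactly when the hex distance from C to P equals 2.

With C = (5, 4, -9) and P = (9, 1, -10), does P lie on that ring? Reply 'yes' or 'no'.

|px - cx| = |9 - 5| = 4
|py - cy| = |1 - 4| = 3
|pz - cz| = |-10 - (-9)| = 1
distance = (4+3+1)/2 = 8/2 = 4
radius = 2; distance != radius -> no

Answer: no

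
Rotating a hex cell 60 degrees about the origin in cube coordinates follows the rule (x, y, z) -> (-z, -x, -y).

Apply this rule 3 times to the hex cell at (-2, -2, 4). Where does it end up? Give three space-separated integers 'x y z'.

Answer: 2 2 -4

Derivation:
Start: (-2, -2, 4)
Step 1: (-2, -2, 4) -> (-(4), -(-2), -(-2)) = (-4, 2, 2)
Step 2: (-4, 2, 2) -> (-(2), -(-4), -(2)) = (-2, 4, -2)
Step 3: (-2, 4, -2) -> (-(-2), -(-2), -(4)) = (2, 2, -4)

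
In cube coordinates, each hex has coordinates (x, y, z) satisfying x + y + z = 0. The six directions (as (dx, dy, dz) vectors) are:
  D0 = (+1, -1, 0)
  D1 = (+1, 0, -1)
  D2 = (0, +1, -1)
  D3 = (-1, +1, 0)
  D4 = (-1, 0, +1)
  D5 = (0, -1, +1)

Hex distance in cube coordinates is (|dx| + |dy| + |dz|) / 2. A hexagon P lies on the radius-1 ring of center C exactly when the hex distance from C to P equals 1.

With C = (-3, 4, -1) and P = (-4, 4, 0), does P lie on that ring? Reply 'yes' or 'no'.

|px - cx| = |-4 - (-3)| = 1
|py - cy| = |4 - 4| = 0
|pz - cz| = |0 - (-1)| = 1
distance = (1+0+1)/2 = 2/2 = 1
radius = 1; distance == radius -> yes

Answer: yes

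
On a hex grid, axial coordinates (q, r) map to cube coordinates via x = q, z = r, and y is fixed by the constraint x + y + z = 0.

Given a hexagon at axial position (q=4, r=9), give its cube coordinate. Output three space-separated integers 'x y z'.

Answer: 4 -13 9

Derivation:
x = q = 4
z = r = 9
y = -x - z = -(4) - (9) = -13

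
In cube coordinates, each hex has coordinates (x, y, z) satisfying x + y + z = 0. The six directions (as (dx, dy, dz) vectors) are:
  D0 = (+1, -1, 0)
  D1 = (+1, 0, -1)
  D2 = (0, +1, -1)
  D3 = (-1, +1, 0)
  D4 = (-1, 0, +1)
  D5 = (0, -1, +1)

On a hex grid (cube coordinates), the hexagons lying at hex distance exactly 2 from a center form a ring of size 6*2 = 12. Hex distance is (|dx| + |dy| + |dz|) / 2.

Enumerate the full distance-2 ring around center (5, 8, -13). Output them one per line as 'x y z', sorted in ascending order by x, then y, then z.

Answer: 3 8 -11
3 9 -12
3 10 -13
4 7 -11
4 10 -14
5 6 -11
5 10 -15
6 6 -12
6 9 -15
7 6 -13
7 7 -14
7 8 -15

Derivation:
Walk ring at distance 2 from (5, 8, -13):
Start at center + D4*2 = (3, 8, -11)
  hex 0: (3, 8, -11)
  hex 1: (4, 7, -11)
  hex 2: (5, 6, -11)
  hex 3: (6, 6, -12)
  hex 4: (7, 6, -13)
  hex 5: (7, 7, -14)
  hex 6: (7, 8, -15)
  hex 7: (6, 9, -15)
  hex 8: (5, 10, -15)
  hex 9: (4, 10, -14)
  hex 10: (3, 10, -13)
  hex 11: (3, 9, -12)
Sorted: 12 hexes.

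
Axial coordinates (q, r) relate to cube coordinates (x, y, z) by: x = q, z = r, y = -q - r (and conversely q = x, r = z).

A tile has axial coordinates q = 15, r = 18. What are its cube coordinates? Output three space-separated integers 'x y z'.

x = q = 15
z = r = 18
y = -x - z = -(15) - (18) = -33

Answer: 15 -33 18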